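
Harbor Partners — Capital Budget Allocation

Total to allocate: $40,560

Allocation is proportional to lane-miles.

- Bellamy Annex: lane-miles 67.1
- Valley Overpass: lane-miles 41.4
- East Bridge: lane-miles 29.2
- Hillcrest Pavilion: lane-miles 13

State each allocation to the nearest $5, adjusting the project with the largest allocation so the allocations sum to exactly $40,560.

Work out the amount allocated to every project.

Bellamy Annex: $18,055 | Valley Overpass: $11,145 | East Bridge: $7,860 | Hillcrest Pavilion: $3,500

Sum of lane-miles: 150.7.
Raw shares: Bellamy Annex 67.1/150.7 × $40,560 = 18,059.56; Valley Overpass 41.4/150.7 × $40,560 = 11,142.56; East Bridge 29.2/150.7 × $40,560 = 7,859.00; Hillcrest Pavilion 13/150.7 × $40,560 = 3,498.87.
After rounding ($5): Bellamy Annex $18,060; Valley Overpass $11,145; East Bridge $7,860; Hillcrest Pavilion $3,500. Sum = $40,565.
Difference $40,560 − $40,565 = −$5 applied to largest allocation (Bellamy Annex): Bellamy Annex becomes $18,055.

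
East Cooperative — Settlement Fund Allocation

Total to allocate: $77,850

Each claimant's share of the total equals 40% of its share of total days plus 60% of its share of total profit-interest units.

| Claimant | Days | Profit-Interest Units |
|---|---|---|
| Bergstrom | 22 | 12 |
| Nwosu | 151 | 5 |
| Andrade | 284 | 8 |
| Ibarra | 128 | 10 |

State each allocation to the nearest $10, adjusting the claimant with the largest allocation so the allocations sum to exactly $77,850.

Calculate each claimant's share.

Days total 585; profit-interest units total 35.
Combined weights (40% days + 60% profit-interest units): Bergstrom 0.2208; Nwosu 0.1890; Andrade 0.3313; Ibarra 0.2589.
Unrounded shares: Bergstrom 17,185.93; Nwosu 14,710.70; Andrade 25,794.11; Ibarra 20,159.25.
After rounding ($10): Bergstrom $17,190; Nwosu $14,710; Andrade $25,790; Ibarra $20,160. Sum = $77,850.
Sum already equals the total — no adjustment.

Bergstrom: $17,190 | Nwosu: $14,710 | Andrade: $25,790 | Ibarra: $20,160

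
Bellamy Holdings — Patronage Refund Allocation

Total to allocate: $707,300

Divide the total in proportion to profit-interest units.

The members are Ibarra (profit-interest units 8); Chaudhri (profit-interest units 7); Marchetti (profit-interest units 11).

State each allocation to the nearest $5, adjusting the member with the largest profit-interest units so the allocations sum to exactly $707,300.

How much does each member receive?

Ibarra: $217,630; Chaudhri: $190,425; Marchetti: $299,245

Combined profit-interest units = 26.
Proportional shares: Ibarra 8/26 × $707,300 = 217,630.77; Chaudhri 7/26 × $707,300 = 190,426.92; Marchetti 11/26 × $707,300 = 299,242.31.
Rounded to nearest $5: Ibarra $217,630; Chaudhri $190,425; Marchetti $299,240. Sum = $707,295.
Difference $707,300 − $707,295 = +$5 applied to largest profit-interest units (Marchetti): Marchetti becomes $299,245.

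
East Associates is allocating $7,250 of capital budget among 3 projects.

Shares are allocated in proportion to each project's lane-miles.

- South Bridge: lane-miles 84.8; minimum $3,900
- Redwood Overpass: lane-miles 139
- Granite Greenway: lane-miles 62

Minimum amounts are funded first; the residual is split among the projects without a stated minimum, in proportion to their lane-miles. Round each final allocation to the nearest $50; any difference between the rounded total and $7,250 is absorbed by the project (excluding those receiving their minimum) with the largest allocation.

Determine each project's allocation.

South Bridge: $3,900 · Redwood Overpass: $2,300 · Granite Greenway: $1,050

Fund the minimums — South Bridge $3,900. Remaining pool $3,350.
Remaining pool split over remaining lane-miles 201: Redwood Overpass 2,316.67 → $2,300; Granite Greenway 1,033.33 → $1,050.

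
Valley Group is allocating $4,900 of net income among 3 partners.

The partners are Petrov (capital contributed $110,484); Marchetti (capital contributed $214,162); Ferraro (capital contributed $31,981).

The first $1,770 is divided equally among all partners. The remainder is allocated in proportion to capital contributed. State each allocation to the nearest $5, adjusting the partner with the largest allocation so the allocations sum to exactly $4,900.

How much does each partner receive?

Equal tier: $1,770 ÷ 3 = $590 apiece.
Remainder $3,130 by capital contributed (total 356,627): Petrov 969.68 → $970; Marchetti 1,879.63 → $1,880; Ferraro 280.69 → $280.
Totals: Petrov $590 + $970 = $1,560; Marchetti $590 + $1,880 = $2,470; Ferraro $590 + $280 = $870.

Petrov: $1,560 · Marchetti: $2,470 · Ferraro: $870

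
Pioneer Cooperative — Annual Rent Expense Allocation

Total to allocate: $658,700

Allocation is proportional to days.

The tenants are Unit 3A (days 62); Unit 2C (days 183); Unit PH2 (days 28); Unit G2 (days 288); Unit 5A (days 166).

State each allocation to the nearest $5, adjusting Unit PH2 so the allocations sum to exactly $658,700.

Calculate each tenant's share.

Days total: 727.
Unrounded shares: Unit 3A 62/727 × $658,700 = 56,175.24; Unit 2C 183/727 × $658,700 = 165,807.57; Unit PH2 28/727 × $658,700 = 25,369.46; Unit G2 288/727 × $658,700 = 260,943.05; Unit 5A 166/727 × $658,700 = 150,404.68.
Rounded to nearest $5: Unit 3A $56,175; Unit 2C $165,810; Unit PH2 $25,370; Unit G2 $260,945; Unit 5A $150,405. Sum = $658,705.
Difference $658,700 − $658,705 = −$5 applied to Unit PH2: Unit PH2 becomes $25,365.

Unit 3A: $56,175 | Unit 2C: $165,810 | Unit PH2: $25,365 | Unit G2: $260,945 | Unit 5A: $150,405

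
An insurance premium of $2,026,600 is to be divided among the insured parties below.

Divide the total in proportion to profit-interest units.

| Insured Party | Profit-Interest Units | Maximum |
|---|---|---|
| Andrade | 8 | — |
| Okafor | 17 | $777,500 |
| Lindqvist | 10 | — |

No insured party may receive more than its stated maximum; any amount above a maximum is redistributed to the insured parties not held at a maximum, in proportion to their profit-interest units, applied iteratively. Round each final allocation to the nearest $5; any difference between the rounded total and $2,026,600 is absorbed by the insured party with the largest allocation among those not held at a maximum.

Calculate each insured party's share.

Sum of profit-interest units: 35.
Pro-rata shares before constraints: Andrade 463,222.86; Okafor 984,348.57; Lindqvist 579,028.57.
Cap binds for Okafor ($777,500); residual $1,249,100 reallocated over remaining profit-interest units 18.
Redistributed shares: Andrade 555,155.56 → $555,155; Lindqvist 693,944.44 → $693,945.

Andrade: $555,155; Okafor: $777,500; Lindqvist: $693,945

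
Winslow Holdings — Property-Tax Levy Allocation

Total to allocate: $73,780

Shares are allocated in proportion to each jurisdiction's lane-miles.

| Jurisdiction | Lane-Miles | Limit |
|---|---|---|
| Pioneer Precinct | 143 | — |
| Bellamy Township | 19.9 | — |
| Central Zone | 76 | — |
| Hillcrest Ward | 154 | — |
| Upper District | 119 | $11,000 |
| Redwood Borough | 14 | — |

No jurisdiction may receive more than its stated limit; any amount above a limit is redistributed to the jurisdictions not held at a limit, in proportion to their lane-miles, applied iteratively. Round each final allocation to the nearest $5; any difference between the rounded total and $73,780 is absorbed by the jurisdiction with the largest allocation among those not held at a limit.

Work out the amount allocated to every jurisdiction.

Sum of lane-miles: 525.9.
Unconstrained shares: Pioneer Precinct 20,061.87; Bellamy Township 2,791.83; Central Zone 10,662.26; Hillcrest Ward 21,605.10; Upper District 16,694.85; Redwood Borough 1,964.10.
Held at cap: Upper District ($11,000); balance $62,780 reallocated over remaining lane-miles 406.9.
Redistributed shares: Pioneer Precinct 22,063.26 → $22,065; Bellamy Township 3,070.34 → $3,070; Central Zone 11,725.93 → $11,725; Hillcrest Ward 23,760.43 → $23,760; Redwood Borough 2,160.04 → $2,160.

Pioneer Precinct: $22,065 | Bellamy Township: $3,070 | Central Zone: $11,725 | Hillcrest Ward: $23,760 | Upper District: $11,000 | Redwood Borough: $2,160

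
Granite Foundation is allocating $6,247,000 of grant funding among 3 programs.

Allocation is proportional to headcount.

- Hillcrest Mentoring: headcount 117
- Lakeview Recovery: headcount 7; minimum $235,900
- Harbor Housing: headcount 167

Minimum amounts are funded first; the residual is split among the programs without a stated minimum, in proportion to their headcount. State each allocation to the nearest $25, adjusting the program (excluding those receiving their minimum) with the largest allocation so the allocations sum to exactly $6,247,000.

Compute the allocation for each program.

Hillcrest Mentoring: $2,476,400 · Lakeview Recovery: $235,900 · Harbor Housing: $3,534,700

Fund the minimums — Lakeview Recovery $235,900. Remaining pool $6,011,100.
Remaining pool split over remaining headcount 284: Hillcrest Mentoring 2,476,403.87 → $2,476,400; Harbor Housing 3,534,696.13 → $3,534,700.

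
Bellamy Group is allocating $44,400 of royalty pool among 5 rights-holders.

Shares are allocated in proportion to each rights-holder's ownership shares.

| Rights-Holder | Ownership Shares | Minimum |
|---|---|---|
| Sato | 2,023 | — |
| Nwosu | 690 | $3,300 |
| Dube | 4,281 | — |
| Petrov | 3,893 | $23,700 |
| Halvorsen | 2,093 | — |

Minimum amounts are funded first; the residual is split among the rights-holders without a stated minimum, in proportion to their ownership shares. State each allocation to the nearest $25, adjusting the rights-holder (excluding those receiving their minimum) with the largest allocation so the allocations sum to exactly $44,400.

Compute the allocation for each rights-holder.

Minimums first: Nwosu $3,300; Petrov $23,700. Balance $17,400.
Balance split over remaining ownership shares 8,397: Sato 4,192.00 → $4,200; Dube 8,870.95 → $8,875; Halvorsen 4,337.05 → $4,325.

Sato: $4,200 · Nwosu: $3,300 · Dube: $8,875 · Petrov: $23,700 · Halvorsen: $4,325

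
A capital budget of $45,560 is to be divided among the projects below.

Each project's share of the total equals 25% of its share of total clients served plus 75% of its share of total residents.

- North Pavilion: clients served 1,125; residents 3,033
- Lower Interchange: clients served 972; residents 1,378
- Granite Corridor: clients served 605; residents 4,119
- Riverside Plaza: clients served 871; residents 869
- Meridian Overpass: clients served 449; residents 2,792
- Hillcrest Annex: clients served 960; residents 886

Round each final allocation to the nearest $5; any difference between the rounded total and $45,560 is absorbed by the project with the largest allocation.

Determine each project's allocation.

North Pavilion: $10,495 · Lower Interchange: $5,825 · Granite Corridor: $12,150 · Riverside Plaza: $4,260 · Meridian Overpass: $8,320 · Hillcrest Annex: $4,510

Clients served total 4,982; residents total 13,077.
Composite weights (25% clients served + 75% residents): North Pavilion 0.2304; Lower Interchange 0.1278; Granite Corridor 0.2666; Riverside Plaza 0.0935; Meridian Overpass 0.1827; Hillcrest Annex 0.0990.
Proportional shares: North Pavilion 10,497.19; Lower Interchange 5,822.91; Granite Corridor 12,146.05; Riverside Plaza 4,261.99; Meridian Overpass 8,321.97; Hillcrest Annex 4,509.89.
After rounding ($5): North Pavilion $10,495; Lower Interchange $5,825; Granite Corridor $12,145; Riverside Plaza $4,260; Meridian Overpass $8,320; Hillcrest Annex $4,510. Sum = $45,555.
Difference $45,560 − $45,555 = +$5 applied to largest allocation (Granite Corridor): Granite Corridor becomes $12,150.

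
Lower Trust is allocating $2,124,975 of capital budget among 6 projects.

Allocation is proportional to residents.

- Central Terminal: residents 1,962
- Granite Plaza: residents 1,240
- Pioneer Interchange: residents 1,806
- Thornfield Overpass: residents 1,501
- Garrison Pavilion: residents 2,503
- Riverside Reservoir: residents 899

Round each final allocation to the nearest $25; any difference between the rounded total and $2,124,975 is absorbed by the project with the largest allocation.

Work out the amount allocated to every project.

Central Terminal: $420,675 · Granite Plaza: $265,875 · Pioneer Interchange: $387,225 · Thornfield Overpass: $321,825 · Garrison Pavilion: $536,625 · Riverside Reservoir: $192,750

Sum of residents: 9,911.
Unrounded shares: Central Terminal 1,962/9,911 × $2,124,975 = 420,664.00; Granite Plaza 1,240/9,911 × $2,124,975 = 265,863.08; Pioneer Interchange 1,806/9,911 × $2,124,975 = 387,216.71; Thornfield Overpass 1,501/9,911 × $2,124,975 = 321,822.97; Garrison Pavilion 2,503/9,911 × $2,124,975 = 536,657.49; Riverside Reservoir 899/9,911 × $2,124,975 = 192,750.73.
Rounded to nearest $25: Central Terminal $420,675; Granite Plaza $265,875; Pioneer Interchange $387,225; Thornfield Overpass $321,825; Garrison Pavilion $536,650; Riverside Reservoir $192,750. Sum = $2,125,000.
Difference $2,124,975 − $2,125,000 = −$25 applied to largest allocation (Garrison Pavilion): Garrison Pavilion becomes $536,625.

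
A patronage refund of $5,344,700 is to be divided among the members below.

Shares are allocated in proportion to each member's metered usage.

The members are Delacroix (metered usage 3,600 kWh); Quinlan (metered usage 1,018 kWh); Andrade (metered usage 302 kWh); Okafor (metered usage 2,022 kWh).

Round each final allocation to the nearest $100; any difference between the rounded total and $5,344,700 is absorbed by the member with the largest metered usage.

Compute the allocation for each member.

Total metered usage = 3,600 + 1,018 + 302 + 2,022 = 6,942.
Unrounded shares: Delacroix 2,771,668.11; Quinlan 783,766.15; Andrade 232,512.16; Okafor 1,556,753.59.
At nearest $100: Delacroix $2,771,700; Quinlan $783,800; Andrade $232,500; Okafor $1,556,800. Sum = $5,344,800.
Difference $5,344,700 − $5,344,800 = −$100 applied to largest metered usage (Delacroix): Delacroix becomes $2,771,600.

Delacroix: $2,771,600 | Quinlan: $783,800 | Andrade: $232,500 | Okafor: $1,556,800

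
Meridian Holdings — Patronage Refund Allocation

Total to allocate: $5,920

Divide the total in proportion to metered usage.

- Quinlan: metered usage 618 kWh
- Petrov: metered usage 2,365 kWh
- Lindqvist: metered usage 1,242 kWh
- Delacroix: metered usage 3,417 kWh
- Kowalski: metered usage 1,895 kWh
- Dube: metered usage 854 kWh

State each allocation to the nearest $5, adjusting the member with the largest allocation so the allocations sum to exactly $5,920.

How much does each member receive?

Quinlan: $350; Petrov: $1,345; Lindqvist: $710; Delacroix: $1,950; Kowalski: $1,080; Dube: $485

Total metered usage = 10,391.
Raw shares: Quinlan 618/10,391 × $5,920 = 352.09; Petrov 2,365/10,391 × $5,920 = 1,347.40; Lindqvist 1,242/10,391 × $5,920 = 707.60; Delacroix 3,417/10,391 × $5,920 = 1,946.75; Kowalski 1,895/10,391 × $5,920 = 1,079.63; Dube 854/10,391 × $5,920 = 486.54.
After rounding ($5): Quinlan $350; Petrov $1,345; Lindqvist $710; Delacroix $1,945; Kowalski $1,080; Dube $485. Sum = $5,915.
Difference $5,920 − $5,915 = +$5 applied to largest allocation (Delacroix): Delacroix becomes $1,950.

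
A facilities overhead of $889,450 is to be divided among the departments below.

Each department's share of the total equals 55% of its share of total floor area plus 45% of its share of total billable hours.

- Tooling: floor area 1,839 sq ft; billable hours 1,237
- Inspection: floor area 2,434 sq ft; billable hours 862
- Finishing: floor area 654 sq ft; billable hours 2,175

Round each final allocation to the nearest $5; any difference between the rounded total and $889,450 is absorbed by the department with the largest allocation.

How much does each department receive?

Totals — floor area 4,927, billable hours 4,274.
Combined weights (55% floor area + 45% billable hours): Tooling 0.3355; Inspection 0.3625; Finishing 0.3020.
Raw shares: Tooling 298,435.54; Inspection 322,394.49; Finishing 268,619.97.
After rounding ($5): Tooling $298,435; Inspection $322,395; Finishing $268,620. Sum = $889,450.
No rounding difference to absorb.

Tooling: $298,435 · Inspection: $322,395 · Finishing: $268,620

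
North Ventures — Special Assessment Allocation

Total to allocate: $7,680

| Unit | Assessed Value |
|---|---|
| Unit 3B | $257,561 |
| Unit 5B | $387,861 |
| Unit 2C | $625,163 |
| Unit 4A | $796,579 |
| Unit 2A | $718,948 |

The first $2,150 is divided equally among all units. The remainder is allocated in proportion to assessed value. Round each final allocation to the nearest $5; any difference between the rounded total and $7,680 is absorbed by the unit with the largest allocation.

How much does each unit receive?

$2,150 shared equally gives $430 per unit.
Remainder $5,530 by assessed value (total 2,786,112): Unit 3B 511.22 → $510; Unit 5B 769.84 → $770; Unit 2C 1,240.85 → $1,240; Unit 4A 1,581.09 → $1,580; Unit 2A 1,427.00 → $1,425.
Rounding difference +$5 on remainder applied to Unit 4A.
Totals: Unit 3B $430 + $510 = $940; Unit 5B $430 + $770 = $1,200; Unit 2C $430 + $1,240 = $1,670; Unit 4A $430 + $1,585 = $2,015; Unit 2A $430 + $1,425 = $1,855.

Unit 3B: $940; Unit 5B: $1,200; Unit 2C: $1,670; Unit 4A: $2,015; Unit 2A: $1,855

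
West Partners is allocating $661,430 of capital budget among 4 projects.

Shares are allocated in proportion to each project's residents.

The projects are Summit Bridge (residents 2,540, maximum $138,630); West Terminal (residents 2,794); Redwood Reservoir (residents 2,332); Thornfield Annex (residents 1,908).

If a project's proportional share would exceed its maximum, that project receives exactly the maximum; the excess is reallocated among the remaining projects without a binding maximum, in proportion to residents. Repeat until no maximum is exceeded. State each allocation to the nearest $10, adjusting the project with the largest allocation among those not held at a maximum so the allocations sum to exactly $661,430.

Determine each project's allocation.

Summit Bridge: $138,630 · West Terminal: $207,660 · Redwood Reservoir: $173,330 · Thornfield Annex: $141,810

Combined residents = 9,574.
Pro-rata shares before constraints: Summit Bridge 175,478.61; West Terminal 193,026.47; Redwood Reservoir 161,108.71; Thornfield Annex 131,816.21.
Capped: Summit Bridge ($138,630); remaining pool $522,800 reallocated over remaining residents 7,034.
Shares after redistribution: West Terminal 207,663.24 → $207,660; Redwood Reservoir 173,325.22 → $173,330; Thornfield Annex 141,811.54 → $141,810.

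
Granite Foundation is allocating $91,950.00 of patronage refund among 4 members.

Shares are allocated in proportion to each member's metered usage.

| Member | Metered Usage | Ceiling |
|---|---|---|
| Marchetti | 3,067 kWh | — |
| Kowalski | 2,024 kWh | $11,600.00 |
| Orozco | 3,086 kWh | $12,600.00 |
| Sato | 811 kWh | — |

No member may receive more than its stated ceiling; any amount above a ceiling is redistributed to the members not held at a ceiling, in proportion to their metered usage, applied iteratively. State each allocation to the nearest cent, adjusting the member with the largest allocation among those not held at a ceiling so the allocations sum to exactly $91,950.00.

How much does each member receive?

Marchetti: $53,581.55; Kowalski: $11,600.00; Orozco: $12,600.00; Sato: $14,168.45

Metered usage total: 8,988.
Proportional shares (ignoring caps): Marchetti 31,376.3518; Kowalski 20,706.1415; Orozco 31,570.7276; Sato 8,296.7790.
Cap binds for Kowalski ($11,600.00), Orozco ($12,600.00); remaining pool $67,750.00 reallocated over remaining metered usage 3,878.
Redistributed shares: Marchetti 53,581.5498 → $53,581.55; Sato 14,168.4502 → $14,168.45.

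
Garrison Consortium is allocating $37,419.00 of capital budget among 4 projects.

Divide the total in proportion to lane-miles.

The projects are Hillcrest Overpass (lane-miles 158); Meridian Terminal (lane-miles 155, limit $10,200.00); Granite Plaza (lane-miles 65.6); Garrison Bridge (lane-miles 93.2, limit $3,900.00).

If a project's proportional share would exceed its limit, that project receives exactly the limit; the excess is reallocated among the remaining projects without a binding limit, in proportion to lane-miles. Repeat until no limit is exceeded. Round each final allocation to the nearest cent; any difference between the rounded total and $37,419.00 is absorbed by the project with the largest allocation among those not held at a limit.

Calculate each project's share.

Hillcrest Overpass: $16,477.65 | Meridian Terminal: $10,200.00 | Granite Plaza: $6,841.35 | Garrison Bridge: $3,900.00

Lane-miles total: 471.8.
Pro-rata shares before constraints: Hillcrest Overpass 12,531.1615; Meridian Terminal 12,293.2281; Granite Plaza 5,202.8114; Garrison Bridge 7,391.7991.
Cap binds for Meridian Terminal ($10,200.00), Garrison Bridge ($3,900.00); balance $23,319.00 reallocated over remaining lane-miles 223.6.
Remaining shares: Hillcrest Overpass 16,477.6476 → $16,477.65; Granite Plaza 6,841.3524 → $6,841.35.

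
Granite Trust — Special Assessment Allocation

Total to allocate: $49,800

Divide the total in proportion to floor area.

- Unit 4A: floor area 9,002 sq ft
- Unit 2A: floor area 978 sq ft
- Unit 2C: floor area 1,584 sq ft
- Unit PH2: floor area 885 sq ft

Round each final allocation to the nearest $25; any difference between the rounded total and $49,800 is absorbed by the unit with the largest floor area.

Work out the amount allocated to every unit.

Unit 4A: $36,025 | Unit 2A: $3,900 | Unit 2C: $6,325 | Unit PH2: $3,550

Total floor area = 9,002 + 978 + 1,584 + 885 = 12,449.
Proportional shares: Unit 4A 36,010.89; Unit 2A 3,912.31; Unit 2C 6,336.51; Unit PH2 3,540.28.
After rounding ($25): Unit 4A $36,000; Unit 2A $3,900; Unit 2C $6,325; Unit PH2 $3,550. Sum = $49,775.
Difference $49,800 − $49,775 = +$25 applied to largest floor area (Unit 4A): Unit 4A becomes $36,025.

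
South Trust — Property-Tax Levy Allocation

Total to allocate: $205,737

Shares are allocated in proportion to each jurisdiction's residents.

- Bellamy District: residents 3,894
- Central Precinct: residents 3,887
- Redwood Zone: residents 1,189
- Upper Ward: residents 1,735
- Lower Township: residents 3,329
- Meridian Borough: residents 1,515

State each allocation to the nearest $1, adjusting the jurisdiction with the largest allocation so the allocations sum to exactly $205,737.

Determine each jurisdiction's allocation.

Combined residents = 15,549.
Proportional shares: Bellamy District 3,894/15,549 × $205,737 = 51,523.56; Central Precinct 3,887/15,549 × $205,737 = 51,430.94; Redwood Zone 1,189/15,549 × $205,737 = 15,732.28; Upper Ward 1,735/15,549 × $205,737 = 22,956.70; Lower Township 3,329/15,549 × $205,737 = 44,047.75; Meridian Borough 1,515/15,549 × $205,737 = 20,045.76.
After rounding ($1): Bellamy District $51,524; Central Precinct $51,431; Redwood Zone $15,732; Upper Ward $22,957; Lower Township $44,048; Meridian Borough $20,046. Sum = $205,738.
Difference $205,737 − $205,738 = −$1 applied to largest allocation (Bellamy District): Bellamy District becomes $51,523.

Bellamy District: $51,523 | Central Precinct: $51,431 | Redwood Zone: $15,732 | Upper Ward: $22,957 | Lower Township: $44,048 | Meridian Borough: $20,046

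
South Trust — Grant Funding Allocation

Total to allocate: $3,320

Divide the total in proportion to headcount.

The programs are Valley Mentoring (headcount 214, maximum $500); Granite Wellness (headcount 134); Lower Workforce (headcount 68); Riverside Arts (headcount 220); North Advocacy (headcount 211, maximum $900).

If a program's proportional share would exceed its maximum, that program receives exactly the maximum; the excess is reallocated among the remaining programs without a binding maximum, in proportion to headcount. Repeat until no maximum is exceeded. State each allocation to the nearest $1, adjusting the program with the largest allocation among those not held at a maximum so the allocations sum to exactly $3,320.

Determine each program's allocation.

Headcount total: 847.
Proportional shares (ignoring caps): Valley Mentoring 838.82; Granite Wellness 525.24; Lower Workforce 266.54; Riverside Arts 862.34; North Advocacy 827.06.
Cap binds for Valley Mentoring ($500); balance $2,820 reallocated over remaining headcount 633.
Cap binds for North Advocacy ($900); balance $1,920 reallocated over remaining headcount 422.
Shares after redistribution: Granite Wellness 609.67 → $610; Lower Workforce 309.38 → $309; Riverside Arts 1,000.95 → $1,001.

Valley Mentoring: $500; Granite Wellness: $610; Lower Workforce: $309; Riverside Arts: $1,001; North Advocacy: $900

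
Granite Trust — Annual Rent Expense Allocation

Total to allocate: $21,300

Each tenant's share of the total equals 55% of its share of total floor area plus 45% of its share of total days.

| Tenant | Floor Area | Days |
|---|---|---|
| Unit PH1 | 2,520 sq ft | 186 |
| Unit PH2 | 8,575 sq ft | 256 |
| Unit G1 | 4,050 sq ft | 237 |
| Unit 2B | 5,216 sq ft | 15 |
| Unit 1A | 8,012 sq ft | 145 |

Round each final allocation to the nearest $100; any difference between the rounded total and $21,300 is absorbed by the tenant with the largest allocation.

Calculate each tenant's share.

Unit PH1: $3,200 · Unit PH2: $6,400 · Unit G1: $4,400 · Unit 2B: $2,300 · Unit 1A: $5,000

Totals — floor area 28,373, days 839.
Blended shares (55% floor area + 45% days): Unit PH1 0.1486; Unit PH2 0.3035; Unit G1 0.2056; Unit 2B 0.1092; Unit 1A 0.2331.
Pro-rata amounts: Unit PH1 3,165.41; Unit PH2 6,465.18; Unit G1 4,379.78; Unit 2B 2,325.01; Unit 1A 4,964.62.
Rounded to nearest $100: Unit PH1 $3,200; Unit PH2 $6,500; Unit G1 $4,400; Unit 2B $2,300; Unit 1A $5,000. Sum = $21,400.
Difference $21,300 − $21,400 = −$100 applied to largest allocation (Unit PH2): Unit PH2 becomes $6,400.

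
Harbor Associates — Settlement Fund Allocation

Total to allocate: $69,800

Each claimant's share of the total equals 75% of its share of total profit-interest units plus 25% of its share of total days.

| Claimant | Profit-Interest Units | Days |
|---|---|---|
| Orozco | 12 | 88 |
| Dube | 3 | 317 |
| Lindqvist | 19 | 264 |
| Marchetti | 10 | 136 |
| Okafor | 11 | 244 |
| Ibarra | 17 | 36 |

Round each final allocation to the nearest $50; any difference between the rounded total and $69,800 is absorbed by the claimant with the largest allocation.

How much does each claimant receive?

Orozco: $10,150 | Dube: $7,300 | Lindqvist: $18,050 | Marchetti: $9,450 | Okafor: $11,900 | Ibarra: $12,950

Profit-interest units total 72; days total 1,085.
Combined weights (75% profit-interest units + 25% days): Orozco 0.1453; Dube 0.1043; Lindqvist 0.2587; Marchetti 0.1355; Okafor 0.1708; Ibarra 0.1854.
Raw shares: Orozco 10,140.30; Dube 7,279.54; Lindqvist 18,060.48; Marchetti 9,458.11; Okafor 11,922.16; Ibarra 12,939.40.
At nearest $50: Orozco $10,150; Dube $7,300; Lindqvist $18,050; Marchetti $9,450; Okafor $11,900; Ibarra $12,950. Sum = $69,800.
No rounding difference to absorb.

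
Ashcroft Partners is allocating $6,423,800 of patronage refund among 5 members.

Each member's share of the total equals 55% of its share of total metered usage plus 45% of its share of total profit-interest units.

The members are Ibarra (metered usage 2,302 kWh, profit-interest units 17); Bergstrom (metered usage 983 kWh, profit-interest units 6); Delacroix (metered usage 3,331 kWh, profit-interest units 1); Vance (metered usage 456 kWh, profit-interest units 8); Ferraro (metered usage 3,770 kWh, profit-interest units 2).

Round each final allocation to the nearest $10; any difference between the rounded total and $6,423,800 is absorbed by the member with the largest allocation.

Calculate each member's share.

Ibarra: $2,195,510; Bergstrom: $830,460; Delacroix: $1,170,500; Vance: $828,760; Ferraro: $1,398,570

Totals — metered usage 10,842, profit-interest units 34.
Combined weights (55% metered usage + 45% profit-interest units): Ibarra 0.3418; Bergstrom 0.1293; Delacroix 0.1822; Vance 0.1290; Ferraro 0.2177.
Raw shares: Ibarra 2,195,509.32; Bergstrom 830,456.18; Delacroix 1,170,496.14; Vance 828,764.09; Ferraro 1,398,574.26.
Rounded to nearest $10: Ibarra $2,195,510; Bergstrom $830,460; Delacroix $1,170,500; Vance $828,760; Ferraro $1,398,570. Sum = $6,423,800.
No rounding difference to absorb.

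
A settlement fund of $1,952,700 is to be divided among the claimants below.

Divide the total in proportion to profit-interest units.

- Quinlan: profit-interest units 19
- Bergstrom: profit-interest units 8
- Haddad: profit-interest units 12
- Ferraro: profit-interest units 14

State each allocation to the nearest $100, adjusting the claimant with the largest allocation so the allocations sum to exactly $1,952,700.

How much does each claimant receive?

Profit-interest units total: 53.
Pro-rata amounts: Quinlan 19/53 × $1,952,700 = 700,024.53; Bergstrom 8/53 × $1,952,700 = 294,747.17; Haddad 12/53 × $1,952,700 = 442,120.75; Ferraro 14/53 × $1,952,700 = 515,807.55.
Rounded to nearest $100: Quinlan $700,000; Bergstrom $294,700; Haddad $442,100; Ferraro $515,800. Sum = $1,952,600.
Difference $1,952,700 − $1,952,600 = +$100 applied to largest allocation (Quinlan): Quinlan becomes $700,100.

Quinlan: $700,100; Bergstrom: $294,700; Haddad: $442,100; Ferraro: $515,800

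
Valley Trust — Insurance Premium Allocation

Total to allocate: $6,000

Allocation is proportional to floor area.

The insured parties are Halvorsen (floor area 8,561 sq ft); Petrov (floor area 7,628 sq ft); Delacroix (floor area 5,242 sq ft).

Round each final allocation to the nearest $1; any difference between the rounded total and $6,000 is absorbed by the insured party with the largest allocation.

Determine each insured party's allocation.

Halvorsen: $2,396 · Petrov: $2,136 · Delacroix: $1,468

Total floor area = 21,431.
Raw shares: Halvorsen 8,561/21,431 × $6,000 = 2,396.81; Petrov 7,628/21,431 × $6,000 = 2,135.60; Delacroix 5,242/21,431 × $6,000 = 1,467.59.
After rounding ($1): Halvorsen $2,397; Petrov $2,136; Delacroix $1,468. Sum = $6,001.
Difference $6,000 − $6,001 = −$1 applied to largest allocation (Halvorsen): Halvorsen becomes $2,396.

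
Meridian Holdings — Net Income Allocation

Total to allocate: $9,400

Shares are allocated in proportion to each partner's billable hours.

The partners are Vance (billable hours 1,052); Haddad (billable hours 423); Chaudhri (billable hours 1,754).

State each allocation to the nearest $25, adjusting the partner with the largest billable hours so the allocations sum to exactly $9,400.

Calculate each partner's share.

Sum of billable hours: 3,229.
Unrounded shares: Vance 1,052/3,229 × $9,400 = 3,062.496; Haddad 423/3,229 × $9,400 = 1,231.40; Chaudhri 1,754/3,229 × $9,400 = 5,106.10.
Rounded to nearest $25: Vance $3,050; Haddad $1,225; Chaudhri $5,100. Sum = $9,375.
Difference $9,400 − $9,375 = +$25 applied to largest billable hours (Chaudhri): Chaudhri becomes $5,125.

Vance: $3,050 · Haddad: $1,225 · Chaudhri: $5,125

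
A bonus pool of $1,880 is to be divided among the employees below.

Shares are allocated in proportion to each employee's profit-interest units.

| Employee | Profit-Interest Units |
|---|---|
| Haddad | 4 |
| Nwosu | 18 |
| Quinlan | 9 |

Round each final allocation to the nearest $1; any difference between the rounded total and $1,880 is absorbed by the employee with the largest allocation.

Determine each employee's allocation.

Haddad: $243 | Nwosu: $1,091 | Quinlan: $546

Total profit-interest units = 31.
Unrounded shares: Haddad 4/31 × $1,880 = 242.58; Nwosu 18/31 × $1,880 = 1,091.61; Quinlan 9/31 × $1,880 = 545.81.
After rounding ($1): Haddad $243; Nwosu $1,092; Quinlan $546. Sum = $1,881.
Difference $1,880 − $1,881 = −$1 applied to largest allocation (Nwosu): Nwosu becomes $1,091.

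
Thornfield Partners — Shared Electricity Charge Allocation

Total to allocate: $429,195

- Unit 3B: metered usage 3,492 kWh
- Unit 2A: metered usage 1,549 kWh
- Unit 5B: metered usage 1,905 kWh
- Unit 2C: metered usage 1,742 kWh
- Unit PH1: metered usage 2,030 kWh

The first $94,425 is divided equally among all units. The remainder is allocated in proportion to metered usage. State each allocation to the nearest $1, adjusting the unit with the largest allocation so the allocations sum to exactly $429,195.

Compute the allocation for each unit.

First tranche $94,425 split equally: $18,885 each.
Remainder $334,770 by metered usage (total 10,718): Unit 3B 109,070.43 → $109,070; Unit 2A 48,382.04 → $48,382; Unit 5B 59,501.48 → $59,501; Unit 2C 54,410.28 → $54,410; Unit PH1 63,405.78 → $63,406.
Rounding difference +$1 on remainder applied to Unit 3B.
Totals: Unit 3B $18,885 + $109,071 = $127,956; Unit 2A $18,885 + $48,382 = $67,267; Unit 5B $18,885 + $59,501 = $78,386; Unit 2C $18,885 + $54,410 = $73,295; Unit PH1 $18,885 + $63,406 = $82,291.

Unit 3B: $127,956 | Unit 2A: $67,267 | Unit 5B: $78,386 | Unit 2C: $73,295 | Unit PH1: $82,291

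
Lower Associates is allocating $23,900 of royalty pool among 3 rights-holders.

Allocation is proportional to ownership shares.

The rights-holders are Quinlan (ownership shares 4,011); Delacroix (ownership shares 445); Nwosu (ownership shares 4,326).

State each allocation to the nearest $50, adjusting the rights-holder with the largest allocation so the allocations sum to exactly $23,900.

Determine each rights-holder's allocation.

Quinlan: $10,900; Delacroix: $1,200; Nwosu: $11,800

Ownership shares total: 8,782.
Raw shares: Quinlan 4,011/8,782 × $23,900 = 10,915.84; Delacroix 445/8,782 × $23,900 = 1,211.06; Nwosu 4,326/8,782 × $23,900 = 11,773.10.
Rounded to nearest $50: Quinlan $10,900; Delacroix $1,200; Nwosu $11,750. Sum = $23,850.
Difference $23,900 − $23,850 = +$50 applied to largest allocation (Nwosu): Nwosu becomes $11,800.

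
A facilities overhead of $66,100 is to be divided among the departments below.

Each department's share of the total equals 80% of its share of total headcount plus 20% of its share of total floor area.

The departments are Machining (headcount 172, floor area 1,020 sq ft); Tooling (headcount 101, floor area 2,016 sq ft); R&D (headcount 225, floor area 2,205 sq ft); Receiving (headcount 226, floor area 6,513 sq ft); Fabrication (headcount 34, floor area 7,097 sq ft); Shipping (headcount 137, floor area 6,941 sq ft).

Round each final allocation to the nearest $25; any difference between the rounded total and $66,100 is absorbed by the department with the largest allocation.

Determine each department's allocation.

Machining: $10,675 · Tooling: $7,000 · R&D: $14,425 · Receiving: $16,700 · Fabrication: $5,650 · Shipping: $11,650

Headcount total 895; floor area total 25,792.
Composite weights (80% headcount + 20% floor area): Machining 0.1617; Tooling 0.1059; R&D 0.2182; Receiving 0.2525; Fabrication 0.0854; Shipping 0.1763.
Raw shares: Machining 10,685.23; Tooling 7,000.79; R&D 14,424.05; Receiving 16,691.26; Fabrication 5,646.50; Shipping 11,652.17.
Rounded to nearest $25: Machining $10,675; Tooling $7,000; R&D $14,425; Receiving $16,700; Fabrication $5,650; Shipping $11,650. Sum = $66,100.
Rounded total matches; no reconciliation needed.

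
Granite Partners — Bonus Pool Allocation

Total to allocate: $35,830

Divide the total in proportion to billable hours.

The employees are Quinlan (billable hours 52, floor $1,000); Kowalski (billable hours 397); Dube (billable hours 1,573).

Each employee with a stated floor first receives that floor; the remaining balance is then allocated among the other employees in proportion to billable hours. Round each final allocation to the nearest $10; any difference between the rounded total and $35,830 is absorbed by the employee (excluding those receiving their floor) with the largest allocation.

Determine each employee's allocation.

Guaranteed amounts: Quinlan $1,000. Remaining pool $34,830.
Remaining pool split over remaining billable hours 1,970: Kowalski 7,019.04 → $7,020; Dube 27,810.96 → $27,810.

Quinlan: $1,000; Kowalski: $7,020; Dube: $27,810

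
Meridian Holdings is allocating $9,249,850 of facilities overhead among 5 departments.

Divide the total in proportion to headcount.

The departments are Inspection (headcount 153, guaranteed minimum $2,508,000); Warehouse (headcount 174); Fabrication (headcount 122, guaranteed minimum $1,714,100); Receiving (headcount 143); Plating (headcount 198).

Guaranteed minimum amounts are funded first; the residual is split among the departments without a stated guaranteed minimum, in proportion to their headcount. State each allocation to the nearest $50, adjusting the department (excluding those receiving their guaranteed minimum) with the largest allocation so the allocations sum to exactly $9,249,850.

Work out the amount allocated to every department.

Guaranteed amounts: Inspection $2,508,000; Fabrication $1,714,100. Balance $5,027,750.
Balance split over remaining headcount 515: Warehouse 1,698,696.12 → $1,698,700; Receiving 1,396,054.85 → $1,396,050; Plating 1,932,999.03 → $1,933,000.

Inspection: $2,508,000; Warehouse: $1,698,700; Fabrication: $1,714,100; Receiving: $1,396,050; Plating: $1,933,000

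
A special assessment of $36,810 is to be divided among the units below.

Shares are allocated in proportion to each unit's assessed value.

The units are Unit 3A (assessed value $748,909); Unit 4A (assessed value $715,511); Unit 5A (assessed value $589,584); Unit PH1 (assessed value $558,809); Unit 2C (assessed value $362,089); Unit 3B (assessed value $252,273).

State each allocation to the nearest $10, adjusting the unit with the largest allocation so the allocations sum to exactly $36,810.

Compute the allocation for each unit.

Unit 3A: $8,550; Unit 4A: $8,160; Unit 5A: $6,720; Unit PH1: $6,370; Unit 2C: $4,130; Unit 3B: $2,880

Combined assessed value = 3,227,175.
Pro-rata amounts: Unit 3A 748,909/3,227,175 × $36,810 = 8,542.25; Unit 4A 715,511/3,227,175 × $36,810 = 8,161.31; Unit 5A 589,584/3,227,175 × $36,810 = 6,724.95; Unit PH1 558,809/3,227,175 × $36,810 = 6,373.92; Unit 2C 362,089/3,227,175 × $36,810 = 4,130.08; Unit 3B 252,273/3,227,175 × $36,810 = 2,877.49.
At nearest $10: Unit 3A $8,540; Unit 4A $8,160; Unit 5A $6,720; Unit PH1 $6,370; Unit 2C $4,130; Unit 3B $2,880. Sum = $36,800.
Difference $36,810 − $36,800 = +$10 applied to largest allocation (Unit 3A): Unit 3A becomes $8,550.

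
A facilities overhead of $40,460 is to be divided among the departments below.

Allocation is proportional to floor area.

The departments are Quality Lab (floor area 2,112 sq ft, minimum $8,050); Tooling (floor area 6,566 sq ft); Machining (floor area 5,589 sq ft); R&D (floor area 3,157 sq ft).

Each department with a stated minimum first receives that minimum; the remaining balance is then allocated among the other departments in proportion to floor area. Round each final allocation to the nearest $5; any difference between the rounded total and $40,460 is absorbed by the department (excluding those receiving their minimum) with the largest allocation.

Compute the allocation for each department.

Guaranteed amounts: Quality Lab $8,050. Balance $32,410.
Balance split over remaining floor area 15,312: Tooling 13,897.86 → $13,900; Machining 11,829.90 → $11,830; R&D 6,682.23 → $6,680.

Quality Lab: $8,050 · Tooling: $13,900 · Machining: $11,830 · R&D: $6,680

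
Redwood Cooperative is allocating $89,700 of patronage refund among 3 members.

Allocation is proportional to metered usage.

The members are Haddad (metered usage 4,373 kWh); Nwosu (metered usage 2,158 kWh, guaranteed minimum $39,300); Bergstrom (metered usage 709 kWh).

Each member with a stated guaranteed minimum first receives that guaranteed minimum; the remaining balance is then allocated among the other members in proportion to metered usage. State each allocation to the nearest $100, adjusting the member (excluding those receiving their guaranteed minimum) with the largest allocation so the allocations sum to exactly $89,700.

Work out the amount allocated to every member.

Fund the minimums — Nwosu $39,300. Residual $50,400.
Residual split over remaining metered usage 5,082: Haddad 43,368.60 → $43,400; Bergstrom 7,031.40 → $7,000.

Haddad: $43,400 · Nwosu: $39,300 · Bergstrom: $7,000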